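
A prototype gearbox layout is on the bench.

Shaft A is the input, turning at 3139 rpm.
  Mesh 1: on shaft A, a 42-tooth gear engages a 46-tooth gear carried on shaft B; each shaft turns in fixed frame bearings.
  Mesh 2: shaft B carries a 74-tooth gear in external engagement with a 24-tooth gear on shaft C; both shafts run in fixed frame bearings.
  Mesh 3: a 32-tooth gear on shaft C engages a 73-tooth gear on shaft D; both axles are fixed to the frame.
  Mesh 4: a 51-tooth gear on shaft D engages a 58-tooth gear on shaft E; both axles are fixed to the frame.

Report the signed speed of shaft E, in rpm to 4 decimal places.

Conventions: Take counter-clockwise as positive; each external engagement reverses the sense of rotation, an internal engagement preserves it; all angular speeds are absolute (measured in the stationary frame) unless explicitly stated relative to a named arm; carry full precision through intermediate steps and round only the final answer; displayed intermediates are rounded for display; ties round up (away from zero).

recognized (5 fixed axles, 4 meshes): fixed-axis compound train
mesh 1 [42T→46T]: ω = 3139.0000×42/46 = 2866.0435 rpm, sense flips to −
mesh 2 [74T→24T]: ω = 2866.0435×74/24 = 8836.9674 rpm, sense flips to +
mesh 3 [32T→73T]: ω = 8836.9674×32/73 = 3873.7391 rpm, sense flips to −
mesh 4 [51T→58T]: ω = 3873.7391×51/58 = 3406.2189 rpm, sense flips to +
signed output speed = +3406.2189 rpm

+3406.2189 rpm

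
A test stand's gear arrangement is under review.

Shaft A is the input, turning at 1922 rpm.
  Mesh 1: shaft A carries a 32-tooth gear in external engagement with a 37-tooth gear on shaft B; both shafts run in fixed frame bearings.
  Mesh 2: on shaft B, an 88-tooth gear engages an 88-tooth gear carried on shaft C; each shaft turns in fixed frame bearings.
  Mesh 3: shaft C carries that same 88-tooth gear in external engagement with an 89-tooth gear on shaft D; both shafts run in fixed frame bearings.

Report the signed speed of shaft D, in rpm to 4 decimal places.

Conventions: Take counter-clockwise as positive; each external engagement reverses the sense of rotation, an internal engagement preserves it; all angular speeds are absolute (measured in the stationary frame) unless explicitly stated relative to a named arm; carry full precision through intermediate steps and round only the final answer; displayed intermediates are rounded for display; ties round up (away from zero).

-1643.5931 rpm

topology: fixed-axis compound train — 3 meshes, A→D
mesh 1 [32T→37T]: ω = 1922.0000×32/37 = 1662.2703 rpm, sense flips to −
mesh 2 [88T→88T]: ω = 1662.2703×88/88 = 1662.2703 rpm, sense flips to +
mesh 3 [88T→89T]: ω = 1662.2703×88/89 = 1643.5931 rpm, sense flips to −
signed output speed = -1643.5931 rpm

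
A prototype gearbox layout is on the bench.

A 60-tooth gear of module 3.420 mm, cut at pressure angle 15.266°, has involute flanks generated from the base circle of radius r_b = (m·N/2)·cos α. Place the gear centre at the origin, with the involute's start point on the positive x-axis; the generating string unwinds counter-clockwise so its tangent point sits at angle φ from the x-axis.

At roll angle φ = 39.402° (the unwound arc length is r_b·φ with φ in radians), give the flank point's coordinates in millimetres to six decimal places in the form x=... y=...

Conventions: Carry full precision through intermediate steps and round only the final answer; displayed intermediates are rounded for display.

x=119.689222 y=10.231327

topology: single-mesh involute geometry — m = 3.420, N = 60
pitch radius r_p = m·N/2 = 3.420·60/2 = 102.600000
base radius r_b = r_p·cos α = 102.600000·cos 15.266° = 98.979639
roll angle φ = 39.402° = 0.68769463 rad
x = r_b·(cos φ + φ·sin φ) = 119.689222
y = r_b·(sin φ − φ·cos φ) = 10.231327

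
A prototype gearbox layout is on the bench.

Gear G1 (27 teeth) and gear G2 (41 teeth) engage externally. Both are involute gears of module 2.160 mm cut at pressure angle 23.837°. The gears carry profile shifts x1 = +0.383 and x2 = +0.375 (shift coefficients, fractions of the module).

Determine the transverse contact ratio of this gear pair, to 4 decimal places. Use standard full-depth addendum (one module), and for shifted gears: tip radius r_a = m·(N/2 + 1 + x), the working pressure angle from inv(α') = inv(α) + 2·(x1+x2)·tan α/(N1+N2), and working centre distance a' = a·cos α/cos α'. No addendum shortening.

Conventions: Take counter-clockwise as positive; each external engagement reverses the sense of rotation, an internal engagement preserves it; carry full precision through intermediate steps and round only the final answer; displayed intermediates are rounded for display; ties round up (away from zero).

topology: single-mesh involute geometry — m = 2.160, 27T/41T pair
base radii: r_b1 = 26.672619, r_b2 = 40.502866
tip radii: r_a1 = 32.147280, r_a2 = 47.250000
inv(α') = inv(23.837°) + 2·(+0.383+0.375)·tan α/(27+41) = 0.03564011  ⇒  α' = 26.40063°
a' = a·cos α / cos α' = 73.4400·cos 23.837°/cos 26.40063° = 74.997178
action lengths: √(r_a1²−r_b1²) = 17.944888, √(r_a2²−r_b2²) = 24.332701
base pitch p_b = π·m·cos α = 6.207000
CR = (17.944888 + 24.332701 − 74.997178·sin 26.40063°)/6.207000 = 1.438773
contact ratio ≈ 1.4388

1.4388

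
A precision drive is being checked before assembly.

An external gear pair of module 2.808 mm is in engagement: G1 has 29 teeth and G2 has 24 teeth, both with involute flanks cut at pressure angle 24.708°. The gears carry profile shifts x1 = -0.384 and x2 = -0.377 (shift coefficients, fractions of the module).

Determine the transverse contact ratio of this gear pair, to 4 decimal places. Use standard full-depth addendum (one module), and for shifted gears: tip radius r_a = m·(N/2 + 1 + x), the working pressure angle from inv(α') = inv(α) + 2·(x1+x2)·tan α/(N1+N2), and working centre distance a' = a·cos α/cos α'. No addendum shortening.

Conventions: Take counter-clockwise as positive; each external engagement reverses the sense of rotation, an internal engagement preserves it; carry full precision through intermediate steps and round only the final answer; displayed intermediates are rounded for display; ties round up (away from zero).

single-mesh involute tooth geometry (29T engaging 24T at module 2.808)
base radii: r_b1 = 36.988443, r_b2 = 30.611125
tip radii: r_a1 = 42.445728, r_a2 = 35.445384
inv(α') = inv(24.708°) + 2·(-0.384-0.377)·tan α/(29+24) = 0.01566864  ⇒  α' = 20.32477°
a' = a·cos α / cos α' = 74.4120·cos 24.708°/cos 20.32477° = 72.087842
action lengths: √(r_a1²−r_b1²) = 20.820541, √(r_a2²−r_b2²) = 17.869926
base pitch p_b = π·m·cos α = 8.013974
CR = (20.820541 + 17.869926 − 72.087842·sin 20.32477°)/8.013974 = 1.703448
contact ratio ≈ 1.7034

1.7034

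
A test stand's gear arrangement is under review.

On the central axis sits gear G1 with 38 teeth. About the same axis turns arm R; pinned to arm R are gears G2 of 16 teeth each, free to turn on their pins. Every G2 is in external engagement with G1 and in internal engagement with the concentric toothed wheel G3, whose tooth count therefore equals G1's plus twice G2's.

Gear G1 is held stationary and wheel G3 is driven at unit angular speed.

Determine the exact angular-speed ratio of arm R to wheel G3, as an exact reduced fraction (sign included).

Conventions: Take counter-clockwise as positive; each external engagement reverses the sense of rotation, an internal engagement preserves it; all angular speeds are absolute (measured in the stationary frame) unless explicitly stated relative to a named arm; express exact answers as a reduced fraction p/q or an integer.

35/54

recognized (axles ride arm R): planetary set, 38/16/70 teeth
ring teeth: 38 + 2·16 = 70
38(ω_sun−ω_arm) = −70(ω_ring−ω_arm),  ω_sun = 0, ω_ring = 1
38(0−ω_arm) = −70(1−ω_arm)  ⇒  108·ω_arm = 70  ⇒  ω_arm = 35/54
ω_out/ω_in = 35/54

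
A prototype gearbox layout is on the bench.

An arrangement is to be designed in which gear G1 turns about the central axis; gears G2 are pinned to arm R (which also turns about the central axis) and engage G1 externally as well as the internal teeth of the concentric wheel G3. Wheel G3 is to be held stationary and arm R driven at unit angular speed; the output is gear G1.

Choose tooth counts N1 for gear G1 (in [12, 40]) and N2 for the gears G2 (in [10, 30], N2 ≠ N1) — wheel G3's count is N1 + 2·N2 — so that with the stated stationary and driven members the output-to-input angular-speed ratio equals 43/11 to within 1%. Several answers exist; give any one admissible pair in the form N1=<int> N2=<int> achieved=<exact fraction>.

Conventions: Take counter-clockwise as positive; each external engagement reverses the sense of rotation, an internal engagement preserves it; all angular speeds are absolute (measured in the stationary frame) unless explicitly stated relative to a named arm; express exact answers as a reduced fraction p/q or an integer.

design class (target 43/11): planetary set
Willis with ω_ring = 0: ω_sun/ω_arm = (N1+N3)/N1; set equal to 43/11  ⇒  N3/N1 = 43/11 − 1 = 32/11
N3 = N1 + 2·N2  ⇒  N2/N1 = (N3/N1 − 1)/2 = (32/11 − 1)/2 = 21/22
smallest multiple with N1 ≥ 12 and N2 ≥ 10: k = 1  ⇒  N1 = 1·22 = 22, N2 = 1·21 = 21 (N1 ≤ 40, N2 ≤ 30, N2 ≠ N1 ✓), N3 = 22 + 2·21 = 64
check: (N1+N3)/N1 with N1 = 22, N3 = 64 gives 43/11; |achieved − target| = 0 ≤ 43/1100 ✓

N1=22 N2=21 achieved=43/11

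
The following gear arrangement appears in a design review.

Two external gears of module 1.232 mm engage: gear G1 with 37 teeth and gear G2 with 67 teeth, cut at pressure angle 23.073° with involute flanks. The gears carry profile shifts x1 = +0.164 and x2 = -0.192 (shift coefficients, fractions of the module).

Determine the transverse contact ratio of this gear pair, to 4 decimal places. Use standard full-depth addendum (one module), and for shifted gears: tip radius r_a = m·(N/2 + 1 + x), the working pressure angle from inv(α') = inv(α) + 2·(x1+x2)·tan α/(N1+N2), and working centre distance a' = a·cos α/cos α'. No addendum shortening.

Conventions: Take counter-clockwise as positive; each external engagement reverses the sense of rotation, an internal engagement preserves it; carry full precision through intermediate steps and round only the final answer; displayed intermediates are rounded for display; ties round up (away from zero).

recognized (one external pair, fixed centres): single-mesh tooth geometry, m = 1.232, N1 = 37, N2 = 67
base radii: r_b1 = 20.968783, r_b2 = 37.970499
tip radii: r_a1 = 24.226048, r_a2 = 42.267456
inv(α') = inv(23.073°) + 2·(+0.164-0.192)·tan α/(37+67) = 0.02305009  ⇒  α' = 23.00032°
a' = a·cos α / cos α' = 64.0640·cos 23.073°/cos 23.00032° = 64.029453
action lengths: √(r_a1²−r_b1²) = 12.133076, √(r_a2²−r_b2²) = 18.568226
base pitch p_b = π·m·cos α = 3.560831
CR = (12.133076 + 18.568226 − 64.029453·sin 23.00032°)/3.560831 = 1.595884
contact ratio ≈ 1.5959

1.5959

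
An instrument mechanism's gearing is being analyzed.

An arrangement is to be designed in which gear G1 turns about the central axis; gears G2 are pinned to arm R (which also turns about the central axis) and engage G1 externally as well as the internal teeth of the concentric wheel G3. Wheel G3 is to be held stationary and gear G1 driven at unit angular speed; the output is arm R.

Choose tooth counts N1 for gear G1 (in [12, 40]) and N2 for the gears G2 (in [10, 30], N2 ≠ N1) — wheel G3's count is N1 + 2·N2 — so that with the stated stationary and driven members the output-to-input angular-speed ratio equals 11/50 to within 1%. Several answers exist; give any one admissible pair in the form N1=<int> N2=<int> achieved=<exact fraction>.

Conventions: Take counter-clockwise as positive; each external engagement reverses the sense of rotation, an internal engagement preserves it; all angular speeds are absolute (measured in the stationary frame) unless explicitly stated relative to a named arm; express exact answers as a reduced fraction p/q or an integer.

N1=22 N2=28 achieved=11/50

design class (target 11/50): planetary set
Willis with ω_ring = 0: ω_arm/ω_sun = N1/(N1+N3); set equal to 11/50  ⇒  N3/N1 = 1/(11/50) − 1 = 39/11
N3 = N1 + 2·N2  ⇒  N2/N1 = (N3/N1 − 1)/2 = (39/11 − 1)/2 = 14/11
smallest multiple with N1 ≥ 12 and N2 ≥ 10: k = 2  ⇒  N1 = 2·11 = 22, N2 = 2·14 = 28 (N1 ≤ 40, N2 ≤ 30, N2 ≠ N1 ✓), N3 = 22 + 2·28 = 78
check: N1/(N1+N3) with N1 = 22, N3 = 78 gives 11/50; |achieved − target| = 0 ≤ 11/5000 ✓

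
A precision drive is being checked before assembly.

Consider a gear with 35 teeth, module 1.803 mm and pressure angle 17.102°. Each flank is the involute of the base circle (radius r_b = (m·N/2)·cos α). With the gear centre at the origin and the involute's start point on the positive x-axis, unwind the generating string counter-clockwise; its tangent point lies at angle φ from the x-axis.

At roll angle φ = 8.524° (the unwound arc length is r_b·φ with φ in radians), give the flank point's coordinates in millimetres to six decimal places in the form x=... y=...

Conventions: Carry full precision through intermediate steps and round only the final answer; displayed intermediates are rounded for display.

topology: single-mesh involute geometry — m = 1.803, N = 35
pitch radius r_p = m·N/2 = 1.803·35/2 = 31.552500
base radius r_b = r_p·cos α = 31.552500·cos 17.102° = 30.157335
roll angle φ = 8.524° = 0.14877187 rad
x = r_b·(cos φ + φ·sin φ) = 30.489228
y = r_b·(sin φ − φ·cos φ) = 0.033027

x=30.489228 y=0.033027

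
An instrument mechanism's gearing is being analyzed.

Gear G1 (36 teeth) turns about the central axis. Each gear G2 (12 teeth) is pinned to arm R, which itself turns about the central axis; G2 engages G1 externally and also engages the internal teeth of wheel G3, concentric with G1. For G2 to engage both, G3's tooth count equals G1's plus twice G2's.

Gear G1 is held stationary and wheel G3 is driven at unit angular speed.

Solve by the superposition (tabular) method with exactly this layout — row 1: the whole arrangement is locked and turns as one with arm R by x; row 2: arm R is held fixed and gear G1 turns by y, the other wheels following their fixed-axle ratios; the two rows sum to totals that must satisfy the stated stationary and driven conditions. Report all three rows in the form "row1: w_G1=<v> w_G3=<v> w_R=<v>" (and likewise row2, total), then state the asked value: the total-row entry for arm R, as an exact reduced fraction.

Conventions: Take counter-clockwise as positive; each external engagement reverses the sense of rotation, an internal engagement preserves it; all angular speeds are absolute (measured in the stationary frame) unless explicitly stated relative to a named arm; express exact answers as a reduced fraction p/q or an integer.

class = planetary set [G3 = 36+2·12 = 60; Willis about the carrier]
row 1: whole set turns with the arm by x
row 2 (arm held, sun turns y): ω_ring = −(36/60)·y, ω_arm = 0
boundary: total ω_sun = x + y = 0 and total ω_ring = x − (36/60)·y = 1  ⇒  y = -5/8, x = 5/8
row 2 ring = −(36/60)·(-5/8) = 3/8
totals (row 1 + row 2): sun 5/8 + (-5/8) = 0, ring 5/8 + 3/8 = 1, arm 5/8 + 0 = 5/8
asked cell (total, arm) = 5/8

row1: w_G1=5/8 w_G3=5/8 w_R=5/8
row2: w_G1=-5/8 w_G3=3/8 w_R=0
total: w_G1=0 w_G3=1 w_R=5/8
asked value: 5/8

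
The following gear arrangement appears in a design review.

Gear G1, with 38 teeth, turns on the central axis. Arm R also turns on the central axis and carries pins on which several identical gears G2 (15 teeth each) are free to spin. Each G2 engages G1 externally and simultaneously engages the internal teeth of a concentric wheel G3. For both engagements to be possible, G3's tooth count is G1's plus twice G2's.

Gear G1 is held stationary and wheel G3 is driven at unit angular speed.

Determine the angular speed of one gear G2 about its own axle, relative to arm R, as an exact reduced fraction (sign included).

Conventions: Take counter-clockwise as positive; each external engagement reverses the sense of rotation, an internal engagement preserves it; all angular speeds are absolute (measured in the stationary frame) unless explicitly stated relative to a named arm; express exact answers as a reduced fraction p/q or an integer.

1292/795

planetary set (38T centre, 15T on arm, 68T internal) — Willis relation
ring teeth: 38 + 2·15 = 68
38(ω_sun−ω_arm) = −68(ω_ring−ω_arm),  ω_sun = 0, ω_ring = 1
38(0−ω_arm) = −68(1−ω_arm)  ⇒  106·ω_arm = 68  ⇒  ω_arm = 34/53
sun–planet mesh: 38·(0−34/53) = −15·(ω_p−ω_arm)  ⇒  ω_p−ω_arm = 1292/795
exact speed ratio = 1292/795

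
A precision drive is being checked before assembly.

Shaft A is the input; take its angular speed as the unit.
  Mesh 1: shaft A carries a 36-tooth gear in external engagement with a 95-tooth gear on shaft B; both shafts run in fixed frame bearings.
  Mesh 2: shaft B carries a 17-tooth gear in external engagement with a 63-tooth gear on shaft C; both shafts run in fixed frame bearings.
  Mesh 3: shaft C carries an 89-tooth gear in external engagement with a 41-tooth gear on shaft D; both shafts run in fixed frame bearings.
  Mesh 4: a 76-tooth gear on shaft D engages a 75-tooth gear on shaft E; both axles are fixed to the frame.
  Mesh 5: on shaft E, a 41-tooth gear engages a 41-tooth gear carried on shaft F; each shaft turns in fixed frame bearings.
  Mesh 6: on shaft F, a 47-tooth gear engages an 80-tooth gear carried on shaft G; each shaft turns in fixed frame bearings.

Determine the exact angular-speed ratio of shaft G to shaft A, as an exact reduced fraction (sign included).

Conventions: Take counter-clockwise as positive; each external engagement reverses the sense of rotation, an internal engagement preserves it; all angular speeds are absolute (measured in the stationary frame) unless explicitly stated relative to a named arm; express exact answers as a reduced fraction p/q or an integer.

71111/538125

class = fixed-axis compound train [6 meshes; 6 ratios multiply, 6 sense flips]
mesh 1 [36T→95T]: running ratio 36/95, sense −
mesh 2 [17T→63T]: running ratio 68/665, sense +
mesh 3 [89T→41T]: running ratio 6052/27265, sense −
mesh 4 [76T→75T]: running ratio 24208/107625, sense +
mesh 5 [41T→41T]: running ratio 24208/107625, sense −
mesh 6 [47T→80T]: running ratio 71111/538125, sense +
ω_out/ω_in = 71111/538125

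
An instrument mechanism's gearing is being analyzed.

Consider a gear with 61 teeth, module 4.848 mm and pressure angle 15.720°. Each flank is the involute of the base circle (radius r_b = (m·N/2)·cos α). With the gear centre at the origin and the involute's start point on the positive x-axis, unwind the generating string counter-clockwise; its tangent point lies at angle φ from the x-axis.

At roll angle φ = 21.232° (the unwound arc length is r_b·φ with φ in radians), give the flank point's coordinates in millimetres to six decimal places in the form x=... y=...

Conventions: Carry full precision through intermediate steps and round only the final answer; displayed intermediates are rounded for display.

class = single-mesh tooth geometry [base-circle involute, m = 4.848, 61T]
pitch radius r_p = m·N/2 = 4.848·61/2 = 147.864000
base radius r_b = r_p·cos α = 147.864000·cos 15.720° = 142.333477
roll angle φ = 21.232° = 0.37056831 rad
x = r_b·(cos φ + φ·sin φ) = 151.773208
y = r_b·(sin φ − φ·cos φ) = 2.381305

x=151.773208 y=2.381305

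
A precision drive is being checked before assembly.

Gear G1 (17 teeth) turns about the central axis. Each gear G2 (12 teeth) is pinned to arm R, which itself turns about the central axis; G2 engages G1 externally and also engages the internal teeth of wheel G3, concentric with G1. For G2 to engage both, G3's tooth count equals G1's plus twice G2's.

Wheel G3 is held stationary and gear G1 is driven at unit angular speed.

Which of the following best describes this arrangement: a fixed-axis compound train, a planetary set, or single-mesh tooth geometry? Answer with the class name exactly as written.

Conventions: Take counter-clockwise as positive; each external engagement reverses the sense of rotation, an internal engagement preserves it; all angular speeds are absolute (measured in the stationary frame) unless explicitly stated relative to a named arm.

planetary set (17T centre, 12T on arm, 41T internal) — Willis relation
classification: planetary set

planetary set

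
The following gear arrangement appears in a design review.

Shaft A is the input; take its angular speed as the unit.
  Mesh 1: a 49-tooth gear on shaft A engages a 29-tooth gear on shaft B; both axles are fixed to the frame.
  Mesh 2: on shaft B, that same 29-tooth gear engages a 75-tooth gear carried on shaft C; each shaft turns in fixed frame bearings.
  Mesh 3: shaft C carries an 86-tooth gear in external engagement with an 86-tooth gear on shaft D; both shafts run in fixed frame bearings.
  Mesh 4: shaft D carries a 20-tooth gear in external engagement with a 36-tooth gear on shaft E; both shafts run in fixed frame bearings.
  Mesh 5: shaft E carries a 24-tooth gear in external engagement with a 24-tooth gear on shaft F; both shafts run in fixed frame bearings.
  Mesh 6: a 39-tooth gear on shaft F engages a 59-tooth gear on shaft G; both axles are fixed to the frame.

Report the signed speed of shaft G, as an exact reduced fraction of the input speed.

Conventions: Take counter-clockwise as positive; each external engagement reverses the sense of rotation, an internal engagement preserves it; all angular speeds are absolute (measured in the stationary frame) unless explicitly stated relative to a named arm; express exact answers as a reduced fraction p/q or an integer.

637/2655

6-mesh fixed-axis compound train (all bearings frame-fixed)
mesh 1 [49T→29T]: |ω|/ω_in = 1×49/29 = 49/29, sense flips to −
mesh 2 [29T→75T]: |ω|/ω_in = (49/29)×29/75 = 49/75, sense flips to +
mesh 3 [86T→86T]: |ω|/ω_in = (49/75)×86/86 = 49/75, sense flips to −
mesh 4 [20T→36T]: |ω|/ω_in = (49/75)×20/36 = 49/135, sense flips to +
mesh 5 [24T→24T]: |ω|/ω_in = (49/135)×24/24 = 49/135, sense flips to −
mesh 6 [39T→59T]: |ω|/ω_in = (49/135)×39/59 = 637/2655, sense flips to +
signed output speed (× input speed) = 637/2655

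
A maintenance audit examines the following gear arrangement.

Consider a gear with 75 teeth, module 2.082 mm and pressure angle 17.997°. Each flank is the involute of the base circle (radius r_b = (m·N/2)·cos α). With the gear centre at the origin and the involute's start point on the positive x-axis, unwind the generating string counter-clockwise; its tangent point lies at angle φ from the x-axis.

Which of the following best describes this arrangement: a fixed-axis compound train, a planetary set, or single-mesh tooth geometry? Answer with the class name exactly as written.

single-mesh tooth geometry

class = single-mesh tooth geometry [base-circle involute, m = 2.082, 75T]
classification: single-mesh tooth geometry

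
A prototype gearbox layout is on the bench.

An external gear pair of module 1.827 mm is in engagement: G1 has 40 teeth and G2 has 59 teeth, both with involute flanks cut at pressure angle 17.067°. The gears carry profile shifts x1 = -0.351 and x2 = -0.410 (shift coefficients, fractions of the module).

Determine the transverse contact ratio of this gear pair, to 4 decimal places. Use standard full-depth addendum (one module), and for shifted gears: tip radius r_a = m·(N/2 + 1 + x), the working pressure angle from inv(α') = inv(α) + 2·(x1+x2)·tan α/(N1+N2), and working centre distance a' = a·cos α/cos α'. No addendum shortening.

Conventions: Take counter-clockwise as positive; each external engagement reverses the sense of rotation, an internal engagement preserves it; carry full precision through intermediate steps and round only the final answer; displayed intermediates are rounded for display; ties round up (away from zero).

recognized (one external pair, fixed centres): single-mesh tooth geometry, m = 1.827, N1 = 40, N2 = 59
base radii: r_b1 = 34.930859, r_b2 = 51.523017
tip radii: r_a1 = 37.725723, r_a2 = 54.974430
inv(α') = inv(17.067°) + 2·(-0.351-0.410)·tan α/(40+59) = 0.00441458  ⇒  α' = 13.45538°
a' = a·cos α / cos α' = 90.4365·cos 17.067°/cos 13.45538° = 88.893888
action lengths: √(r_a1²−r_b1²) = 14.250097, √(r_a2²−r_b2²) = 19.172028
base pitch p_b = π·m·cos α = 5.486927
CR = (14.250097 + 19.172028 − 88.893888·sin 13.45538°)/5.486927 = 2.321441
contact ratio ≈ 2.3214

2.3214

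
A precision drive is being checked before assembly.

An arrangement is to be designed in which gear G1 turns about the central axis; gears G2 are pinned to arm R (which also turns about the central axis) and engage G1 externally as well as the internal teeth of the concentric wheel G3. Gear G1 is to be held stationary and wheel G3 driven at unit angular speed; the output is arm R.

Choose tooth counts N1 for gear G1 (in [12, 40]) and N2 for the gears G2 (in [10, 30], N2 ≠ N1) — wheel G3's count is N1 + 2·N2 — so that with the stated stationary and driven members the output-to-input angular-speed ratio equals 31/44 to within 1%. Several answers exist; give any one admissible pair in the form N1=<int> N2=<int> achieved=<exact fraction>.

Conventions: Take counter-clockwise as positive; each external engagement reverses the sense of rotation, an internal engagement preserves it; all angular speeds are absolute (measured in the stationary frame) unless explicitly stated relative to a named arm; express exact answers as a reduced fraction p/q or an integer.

N1=26 N2=18 achieved=31/44

planetary set to be sized for 31/44 (Willis relation)
Willis with ω_sun = 0: ω_arm/ω_ring = N3/(N1+N3); set equal to 31/44  ⇒  N3/N1 = (31/44)/(1 − 31/44) = 31/13
N3 = N1 + 2·N2  ⇒  N2/N1 = (N3/N1 − 1)/2 = (31/13 − 1)/2 = 9/13
smallest multiple with N1 ≥ 12 and N2 ≥ 10: k = 2  ⇒  N1 = 2·13 = 26, N2 = 2·9 = 18 (N1 ≤ 40, N2 ≤ 30, N2 ≠ N1 ✓), N3 = 26 + 2·18 = 62
check: N3/(N1+N3) with N1 = 26, N3 = 62 gives 31/44; |achieved − target| = 0 ≤ 31/4400 ✓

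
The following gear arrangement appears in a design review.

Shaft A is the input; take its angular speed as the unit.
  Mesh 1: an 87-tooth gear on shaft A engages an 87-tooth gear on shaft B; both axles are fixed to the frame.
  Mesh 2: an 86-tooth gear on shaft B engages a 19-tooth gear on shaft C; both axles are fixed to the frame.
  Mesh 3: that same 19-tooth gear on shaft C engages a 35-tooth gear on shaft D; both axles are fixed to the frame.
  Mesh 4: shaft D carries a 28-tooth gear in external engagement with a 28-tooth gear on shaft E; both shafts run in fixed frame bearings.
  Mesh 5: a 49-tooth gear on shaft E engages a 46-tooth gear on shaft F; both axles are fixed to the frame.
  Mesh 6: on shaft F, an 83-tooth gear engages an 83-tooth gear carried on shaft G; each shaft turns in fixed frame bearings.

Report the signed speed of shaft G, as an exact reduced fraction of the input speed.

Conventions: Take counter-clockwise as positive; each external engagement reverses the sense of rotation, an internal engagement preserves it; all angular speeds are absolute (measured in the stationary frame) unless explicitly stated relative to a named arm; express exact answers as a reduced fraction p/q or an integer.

301/115

6-mesh fixed-axis compound train (all bearings frame-fixed)
mesh 1 [87T→87T]: |ω|/ω_in = 1×87/87 = 1, sense flips to −
mesh 2 [86T→19T]: |ω|/ω_in = 1×86/19 = 86/19, sense flips to +
mesh 3 [19T→35T]: |ω|/ω_in = (86/19)×19/35 = 86/35, sense flips to −
mesh 4 [28T→28T]: |ω|/ω_in = (86/35)×28/28 = 86/35, sense flips to +
mesh 5 [49T→46T]: |ω|/ω_in = (86/35)×49/46 = 301/115, sense flips to −
mesh 6 [83T→83T]: |ω|/ω_in = (301/115)×83/83 = 301/115, sense flips to +
signed output speed (× input speed) = 301/115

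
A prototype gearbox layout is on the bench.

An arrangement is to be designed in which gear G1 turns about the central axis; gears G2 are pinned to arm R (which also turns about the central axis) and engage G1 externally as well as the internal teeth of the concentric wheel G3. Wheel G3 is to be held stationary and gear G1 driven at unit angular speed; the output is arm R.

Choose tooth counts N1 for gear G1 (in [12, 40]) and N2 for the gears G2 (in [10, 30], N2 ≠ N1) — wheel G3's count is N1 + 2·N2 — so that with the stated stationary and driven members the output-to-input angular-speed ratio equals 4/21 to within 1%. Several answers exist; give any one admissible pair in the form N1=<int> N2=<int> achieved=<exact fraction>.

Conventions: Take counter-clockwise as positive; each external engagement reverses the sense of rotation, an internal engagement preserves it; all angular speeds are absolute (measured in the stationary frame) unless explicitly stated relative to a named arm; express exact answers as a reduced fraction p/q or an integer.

class = planetary set [ratio 4/21 wanted; Willis about the carrier]
Willis with ω_ring = 0: ω_arm/ω_sun = N1/(N1+N3); set equal to 4/21  ⇒  N3/N1 = 1/(4/21) − 1 = 17/4
N3 = N1 + 2·N2  ⇒  N2/N1 = (N3/N1 − 1)/2 = (17/4 − 1)/2 = 13/8
smallest multiple with N1 ≥ 12 and N2 ≥ 10: k = 2  ⇒  N1 = 2·8 = 16, N2 = 2·13 = 26 (N1 ≤ 40, N2 ≤ 30, N2 ≠ N1 ✓), N3 = 16 + 2·26 = 68
check: N1/(N1+N3) with N1 = 16, N3 = 68 gives 4/21; |achieved − target| = 0 ≤ 1/525 ✓

N1=16 N2=26 achieved=4/21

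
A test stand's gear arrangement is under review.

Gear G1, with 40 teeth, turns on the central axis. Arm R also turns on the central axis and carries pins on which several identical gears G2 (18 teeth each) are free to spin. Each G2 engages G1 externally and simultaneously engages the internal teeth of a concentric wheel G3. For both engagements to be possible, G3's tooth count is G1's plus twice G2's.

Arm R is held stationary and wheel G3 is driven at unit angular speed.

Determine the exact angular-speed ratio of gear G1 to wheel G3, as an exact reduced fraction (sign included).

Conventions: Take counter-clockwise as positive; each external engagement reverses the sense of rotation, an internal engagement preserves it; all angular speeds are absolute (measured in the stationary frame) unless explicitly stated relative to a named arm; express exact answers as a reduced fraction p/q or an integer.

topology: planetary set — G1 40T / G2 18T / G3 76T, arm = carrier (Willis)
ring teeth: 40 + 2·18 = 76
40(ω_sun−ω_arm) = −76(ω_ring−ω_arm),  ω_arm = 0, ω_ring = 1
ω_sun = 0 − (76/40)(1−0) = -19/10
ω_out/ω_in = -19/10

-19/10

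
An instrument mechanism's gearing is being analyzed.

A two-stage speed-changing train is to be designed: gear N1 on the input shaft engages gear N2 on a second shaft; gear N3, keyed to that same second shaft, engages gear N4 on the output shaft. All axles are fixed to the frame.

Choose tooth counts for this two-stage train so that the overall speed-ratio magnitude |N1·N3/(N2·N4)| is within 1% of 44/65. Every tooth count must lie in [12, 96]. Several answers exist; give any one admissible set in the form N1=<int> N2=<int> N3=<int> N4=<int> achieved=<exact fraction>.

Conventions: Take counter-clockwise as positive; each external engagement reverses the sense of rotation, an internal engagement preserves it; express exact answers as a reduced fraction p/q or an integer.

2-stage fixed-axis compound train for ratio 44/65
target = 44/65 in lowest terms: an exact hit needs N1·N3 = k·44 and N2·N4 = k·65 for one integer k, every count in [12, 96]; additionally prefer no 1:1 stage (N1 ≠ N2, N3 ≠ N4)
k = 1…5: no 1:1-free in-range split of k·44 and k·65 into factor pairs; take k = 6
k = 6: N1·N3 = 264 = 12·22, N2·N4 = 390 = 13·30
achieved = 12·22/(13·30) = 44/65; |achieved − target| = 0 ≤ 11/1625 ✓

N1=12 N2=13 N3=22 N4=30 achieved=44/65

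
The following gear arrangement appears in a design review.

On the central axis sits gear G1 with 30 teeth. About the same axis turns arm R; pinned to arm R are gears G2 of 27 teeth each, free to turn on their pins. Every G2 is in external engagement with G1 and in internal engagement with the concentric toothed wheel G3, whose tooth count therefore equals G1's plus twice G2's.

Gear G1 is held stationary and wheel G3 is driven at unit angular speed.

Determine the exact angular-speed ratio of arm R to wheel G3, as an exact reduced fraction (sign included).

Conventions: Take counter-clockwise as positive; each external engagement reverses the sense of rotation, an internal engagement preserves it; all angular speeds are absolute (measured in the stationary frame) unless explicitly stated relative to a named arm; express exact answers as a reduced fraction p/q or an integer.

class = planetary set [G3 = 30+2·27 = 84; Willis about the carrier]
ring teeth: 30 + 2·27 = 84
30(ω_sun−ω_arm) = −84(ω_ring−ω_arm),  ω_sun = 0, ω_ring = 1
30(0−ω_arm) = −84(1−ω_arm)  ⇒  114·ω_arm = 84  ⇒  ω_arm = 14/19
ω_out/ω_in = 14/19

14/19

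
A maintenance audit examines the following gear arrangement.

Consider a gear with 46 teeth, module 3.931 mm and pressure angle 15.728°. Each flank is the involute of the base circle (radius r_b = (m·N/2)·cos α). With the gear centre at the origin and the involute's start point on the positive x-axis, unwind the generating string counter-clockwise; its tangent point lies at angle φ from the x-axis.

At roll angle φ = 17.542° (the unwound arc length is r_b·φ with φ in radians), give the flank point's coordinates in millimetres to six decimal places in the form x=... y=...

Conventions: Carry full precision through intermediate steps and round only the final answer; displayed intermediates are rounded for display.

recognized (one wheel, involute flank): single-mesh tooth geometry, m = 3.931, N = 46
pitch radius r_p = m·N/2 = 3.931·46/2 = 90.413000
base radius r_b = r_p·cos α = 90.413000·cos 15.728° = 87.027882
roll angle φ = 17.542° = 0.30616566 rad
x = r_b·(cos φ + φ·sin φ) = 91.011677
y = r_b·(sin φ − φ·cos φ) = 0.824765

x=91.011677 y=0.824765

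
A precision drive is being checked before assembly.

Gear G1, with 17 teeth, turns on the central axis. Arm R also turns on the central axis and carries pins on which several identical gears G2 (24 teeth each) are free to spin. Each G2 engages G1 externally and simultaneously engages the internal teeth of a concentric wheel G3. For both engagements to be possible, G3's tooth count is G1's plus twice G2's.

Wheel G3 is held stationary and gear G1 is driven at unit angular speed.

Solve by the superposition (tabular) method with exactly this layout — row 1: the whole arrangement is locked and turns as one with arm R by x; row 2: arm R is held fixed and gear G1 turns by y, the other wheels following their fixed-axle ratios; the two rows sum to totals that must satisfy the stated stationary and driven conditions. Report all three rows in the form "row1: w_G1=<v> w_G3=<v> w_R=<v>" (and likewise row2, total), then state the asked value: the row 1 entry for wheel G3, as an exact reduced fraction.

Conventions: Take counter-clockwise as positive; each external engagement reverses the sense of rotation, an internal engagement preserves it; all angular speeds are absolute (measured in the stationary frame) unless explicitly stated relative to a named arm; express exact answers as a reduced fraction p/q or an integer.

row1: w_G1=17/82 w_G3=17/82 w_R=17/82
row2: w_G1=65/82 w_G3=-17/82 w_R=0
total: w_G1=1 w_G3=0 w_R=17/82
asked value: 17/82

recognized (axles ride arm R): planetary set, 17/24/65 teeth
superposition row 1 [locked train]: every member turns x
row 2 (arm held, sun turns y): ω_ring = −(17/65)·y, ω_arm = 0
boundary: total ω_ring = x − (17/65)·y = 0 and total ω_sun = x + y = 1  ⇒  y = 65/82, x = 17/82
row 2 ring = −(17/65)·65/82 = -17/82
totals (row 1 + row 2): sun 17/82 + 65/82 = 1, ring 17/82 + (-17/82) = 0, arm 17/82 + 0 = 17/82
asked cell (row1, ring) = 17/82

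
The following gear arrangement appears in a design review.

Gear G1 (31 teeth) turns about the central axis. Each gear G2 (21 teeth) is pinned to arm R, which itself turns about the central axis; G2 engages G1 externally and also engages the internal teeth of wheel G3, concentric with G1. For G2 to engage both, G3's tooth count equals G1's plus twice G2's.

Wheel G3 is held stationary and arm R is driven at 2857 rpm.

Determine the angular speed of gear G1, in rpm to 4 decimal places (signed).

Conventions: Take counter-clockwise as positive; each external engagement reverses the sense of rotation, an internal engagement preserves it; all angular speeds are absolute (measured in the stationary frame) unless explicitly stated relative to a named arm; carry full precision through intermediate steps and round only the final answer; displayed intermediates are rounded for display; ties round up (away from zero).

recognized (axles ride arm R): planetary set, 31/21/73 teeth
normalise by the input: solve with ω_arm = 1, then scale by 2857 rpm
ring teeth: 31 + 2·21 = 73
31(ω_sun−ω_arm) = −73(ω_ring−ω_arm),  ω_ring = 0, ω_arm = 1
ω_sun = 1 − (73/31)(0−1) = 104/31
scale: ω_sun = 104/31 × 2857 rpm = +9584.7742 rpm

+9584.7742 rpm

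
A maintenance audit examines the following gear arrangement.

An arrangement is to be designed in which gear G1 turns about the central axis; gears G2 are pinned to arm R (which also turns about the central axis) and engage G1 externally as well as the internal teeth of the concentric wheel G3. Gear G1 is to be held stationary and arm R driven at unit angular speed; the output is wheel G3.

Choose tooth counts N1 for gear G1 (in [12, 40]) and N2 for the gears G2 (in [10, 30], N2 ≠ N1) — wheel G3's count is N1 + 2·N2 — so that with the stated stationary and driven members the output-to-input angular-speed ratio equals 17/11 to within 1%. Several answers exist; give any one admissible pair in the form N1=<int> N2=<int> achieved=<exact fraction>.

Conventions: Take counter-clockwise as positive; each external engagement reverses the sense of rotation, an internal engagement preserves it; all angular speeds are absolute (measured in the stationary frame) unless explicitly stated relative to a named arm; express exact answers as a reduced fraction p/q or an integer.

topology: planetary set — design target 17/11, arm = carrier (Willis)
Willis with ω_sun = 0: ω_ring/ω_arm = (N1+N3)/N3; set equal to 17/11  ⇒  N3/N1 = 1/(17/11 − 1) = 11/6
N3 = N1 + 2·N2  ⇒  N2/N1 = (N3/N1 − 1)/2 = (11/6 − 1)/2 = 5/12
smallest multiple with N1 ≥ 12 and N2 ≥ 10: k = 2  ⇒  N1 = 2·12 = 24, N2 = 2·5 = 10 (N1 ≤ 40, N2 ≤ 30, N2 ≠ N1 ✓), N3 = 24 + 2·10 = 44
check: (N1+N3)/N3 with N1 = 24, N3 = 44 gives 17/11; |achieved − target| = 0 ≤ 17/1100 ✓

N1=24 N2=10 achieved=17/11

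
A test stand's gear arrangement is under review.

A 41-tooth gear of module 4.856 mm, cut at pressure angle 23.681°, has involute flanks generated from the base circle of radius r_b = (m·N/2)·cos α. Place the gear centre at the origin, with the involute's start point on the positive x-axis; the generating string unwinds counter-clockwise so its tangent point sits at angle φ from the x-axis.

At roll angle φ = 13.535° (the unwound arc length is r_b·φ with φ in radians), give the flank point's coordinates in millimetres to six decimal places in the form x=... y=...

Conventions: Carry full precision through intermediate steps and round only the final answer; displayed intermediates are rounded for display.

x=93.674004 y=0.398374

topology: single-mesh involute geometry — m = 4.856, N = 41
pitch radius r_p = m·N/2 = 4.856·41/2 = 99.548000
base radius r_b = r_p·cos α = 99.548000·cos 23.681° = 91.165644
roll angle φ = 13.535° = 0.23623031 rad
x = r_b·(cos φ + φ·sin φ) = 93.674004
y = r_b·(sin φ − φ·cos φ) = 0.398374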